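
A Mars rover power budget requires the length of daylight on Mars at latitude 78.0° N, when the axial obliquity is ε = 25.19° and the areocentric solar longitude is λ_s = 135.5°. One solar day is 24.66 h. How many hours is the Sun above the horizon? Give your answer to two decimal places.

sin δ = sin 25.19° × sin 135.5° = 0.29832, so δ = +17.357°.
Sunrise equation: cos H₀ = −tan φ · tan δ = -1.4705 ≤ −1, so the Sun never sets (polar day) and H₀ = π.
Daylight = 2H₀/(2π) × 24.66 h = (3.1416/π) × 24.66 = 24.66 h.

24.66 h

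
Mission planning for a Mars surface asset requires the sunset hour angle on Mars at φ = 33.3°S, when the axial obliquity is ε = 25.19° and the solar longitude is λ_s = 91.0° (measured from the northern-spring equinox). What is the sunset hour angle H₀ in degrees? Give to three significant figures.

Solar declination: sin δ = sin ε · sin λ_s = sin 25.19° × sin 91.0° = 0.42556, so δ = +25.186°.
cos H₀ = −tan φ · tan δ = −tan(-33.3°) × tan(+25.186°) = 0.3089, so H₀ = 1.2568 rad = 72.01°.

H₀ = 72.0°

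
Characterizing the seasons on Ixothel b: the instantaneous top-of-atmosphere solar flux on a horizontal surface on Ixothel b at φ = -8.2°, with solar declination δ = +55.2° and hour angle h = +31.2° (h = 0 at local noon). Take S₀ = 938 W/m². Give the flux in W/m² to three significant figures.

343 W/m²

cos θ_z = sin φ sin δ + cos φ cos δ cos h = -0.117120 + 0.483177 = 0.366057.
Flux = S₀ · cos θ_z = 938 × 0.366057 = 343.4 W/m².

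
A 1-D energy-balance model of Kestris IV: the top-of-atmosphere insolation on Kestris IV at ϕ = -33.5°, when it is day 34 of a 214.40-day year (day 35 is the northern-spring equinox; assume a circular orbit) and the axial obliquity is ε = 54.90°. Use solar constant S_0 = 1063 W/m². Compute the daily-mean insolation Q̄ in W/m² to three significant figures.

Solar longitude: L_s = 360° × (34 − 35)/214.40 = -1.679°, i.e. -1.679° + 360° = 358.321°.
sin δ = sin 54.90° × sin 358.321° = -0.02397, so δ = -1.374°.
cos h₀ = −tan(-33.5°) tan(-1.374°) = -0.0159, h₀ = 1.5867 rad.
Bracket: h₀ sin ϕ sin δ + cos ϕ cos δ sin h₀ = 1.5867×-0.55194×-0.02397 + 0.83389×0.99971×0.99987 = 0.020992 + 0.833540 = 0.854532.
Q̄ = (S_0/π) × [bracket] = (1063/π) × 0.854532 = 289.1 W/m².

Q̄ ≈ 289 W/m²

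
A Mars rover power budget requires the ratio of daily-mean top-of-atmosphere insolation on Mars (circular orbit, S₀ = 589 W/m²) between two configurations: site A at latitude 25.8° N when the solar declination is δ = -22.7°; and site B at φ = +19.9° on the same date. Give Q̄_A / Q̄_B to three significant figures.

— Configuration A (φ=+25.8°):
cos H₀ = −tan(+25.8°) tan(-22.700°) = 0.2022, H₀ = 1.3672 rad.
Bracket: H₀ sin φ sin δ + cos φ cos δ sin H₀ = 1.3672×0.43523×-0.38591 + 0.90032×0.92254×0.97934 = -0.229634 + 0.813421 = 0.583787.
Q̄ = (S₀/π) × [bracket] = (589/π) × 0.583787 = 109.45 W/m².
— Configuration B (φ=+19.9°):
cos H₀ = −tan(+19.9°) tan(-22.700°) = 0.1514, H₀ = 1.4188 rad.
Bracket: H₀ sin φ sin δ + cos φ cos δ sin H₀ = 1.4188×0.34038×-0.38591 + 0.94029×0.92254×0.98847 = -0.186368 + 0.857453 = 0.671085.
Q̄ = (S₀/π) × [bracket] = (589/π) × 0.671085 = 125.82 W/m².
Ratio Q̄_A / Q̄_B = 109.45 / 125.82 = 0.8699.

Q̄_A / Q̄_B ≈ 0.870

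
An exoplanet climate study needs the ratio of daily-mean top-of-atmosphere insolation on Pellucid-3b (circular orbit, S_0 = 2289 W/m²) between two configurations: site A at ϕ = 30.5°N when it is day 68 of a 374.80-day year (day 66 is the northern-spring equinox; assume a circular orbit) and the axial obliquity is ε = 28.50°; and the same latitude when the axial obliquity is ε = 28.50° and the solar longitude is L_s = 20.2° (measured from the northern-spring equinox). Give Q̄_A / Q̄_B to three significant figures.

Q̄_A / Q̄_B ≈ 0.887

— Configuration A (ϕ=+30.5°):
Solar longitude: L_s = 360° × (68 − 66)/374.80 = 1.921°.
sin δ = sin 28.50° × sin 1.921° = 0.01600, so δ = +0.917°.
cos h₀ = −tan(+30.5°) tan(+0.917°) = -0.0094, h₀ = 1.5802 rad.
Bracket: h₀ sin ϕ sin δ + cos ϕ cos δ sin h₀ = 1.5802×0.50754×0.01600 + 0.86163×0.99987×0.99996 = 0.012832 + 0.861484 = 0.874316.
Q̄ = (S_0/π) × [bracket] = (2289/π) × 0.874316 = 637.04 W/m².
— Configuration B (ϕ=+30.5°):
Solar declination: sin δ = sin ε · sin L_s = sin 28.50° × sin 20.2° = 0.16476, so δ = +9.483°.
cos h₀ = −tan(+30.5°) tan(+9.483°) = -0.0984, h₀ = 1.6694 rad.
Bracket: h₀ sin ϕ sin δ + cos ϕ cos δ sin h₀ = 1.6694×0.50754×0.16476 + 0.86163×0.98633×0.99515 = 0.139599 + 0.845730 = 0.985329.
Q̄ = (S_0/π) × [bracket] = (2289/π) × 0.985329 = 717.92 W/m².
Ratio Q̄_A / Q̄_B = 637.04 / 717.92 = 0.8873.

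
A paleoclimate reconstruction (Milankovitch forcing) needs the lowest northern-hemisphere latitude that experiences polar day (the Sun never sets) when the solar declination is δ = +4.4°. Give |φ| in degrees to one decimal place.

|φ| = 85.6°

Polar day requires cos H₀ = −tan φ tan δ ≤ −1, i.e. tan φ tan δ ≥ 1.
The boundary is |tan φ| · |tan δ| = 1, so |φ| = 90° − |δ| = 90° − 4.4° = 85.6° in the northern hemisphere.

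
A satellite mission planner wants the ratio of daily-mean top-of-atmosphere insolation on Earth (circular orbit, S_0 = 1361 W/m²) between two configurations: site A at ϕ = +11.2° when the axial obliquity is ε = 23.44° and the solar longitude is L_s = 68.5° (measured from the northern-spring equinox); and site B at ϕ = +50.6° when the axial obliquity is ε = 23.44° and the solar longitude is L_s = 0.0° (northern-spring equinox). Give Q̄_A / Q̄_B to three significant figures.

Q̄_A / Q̄_B ≈ 1.62

— Configuration A (ϕ=+11.2°):
Solar declination: sin δ = sin ε · sin L_s = sin 23.44° × sin 68.5° = 0.37011, so δ = +21.722°.
cos h₀ = −tan(+11.2°) tan(+21.722°) = -0.0789, h₀ = 1.6498 rad.
Bracket: h₀ sin ϕ sin δ + cos ϕ cos δ sin h₀ = 1.6498×0.19423×0.37011 + 0.98096×0.92899×0.99688 = 0.118598 + 0.908459 = 1.027057.
Q̄ = (S_0/π) × [bracket] = (1361/π) × 1.027057 = 444.94 W/m².
— Configuration B (ϕ=+50.6°):
Solar declination: sin δ = sin ε · sin L_s = sin 23.44° × sin 0.0° = 0.00000, so δ = +0.000°.
cos h₀ = −tan(+50.6°) tan(+0.000°) = -0.0000, h₀ = 1.5708 rad.
Bracket: h₀ sin ϕ sin δ + cos ϕ cos δ sin h₀ = 1.5708×0.77273×0.00000 + 0.63473×1.00000×1.00000 = 0.000000 + 0.634730 = 0.634730.
Q̄ = (S_0/π) × [bracket] = (1361/π) × 0.634730 = 274.98 W/m².
Ratio Q̄_A / Q̄_B = 444.94 / 274.98 = 1.618.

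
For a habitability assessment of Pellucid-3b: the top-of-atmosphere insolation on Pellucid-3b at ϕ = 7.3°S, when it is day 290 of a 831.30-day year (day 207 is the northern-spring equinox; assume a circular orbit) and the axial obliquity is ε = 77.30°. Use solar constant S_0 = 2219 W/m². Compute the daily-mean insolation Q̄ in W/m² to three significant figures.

Q̄ ≈ 496 W/m²

Solar longitude: L_s = 360° × (290 − 207)/831.30 = 35.944°.
sin δ = sin 77.30° × sin 35.944° = 0.57263, so δ = +34.934°.
cos h₀ = −tan(-7.3°) tan(+34.934°) = 0.0895, h₀ = 1.4812 rad.
Bracket: h₀ sin ϕ sin δ + cos ϕ cos δ sin h₀ = 1.4812×-0.12706×0.57263 + 0.99189×0.81981×0.99599 = -0.107770 + 0.809901 = 0.702131.
Q̄ = (S_0/π) × [bracket] = (2219/π) × 0.702131 = 495.9 W/m².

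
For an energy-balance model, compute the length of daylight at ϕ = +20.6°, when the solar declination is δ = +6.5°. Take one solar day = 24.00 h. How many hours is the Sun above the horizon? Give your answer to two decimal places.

cos h₀ = −tan ϕ · tan δ = −tan(+20.6°) × tan(+6.500°) = -0.0428, so h₀ = 1.6136 rad = 92.45°.
Daylight = 2h₀/(2π) × 24.00 h = (1.6136/π) × 24.00 = 12.33 h.

12.33 h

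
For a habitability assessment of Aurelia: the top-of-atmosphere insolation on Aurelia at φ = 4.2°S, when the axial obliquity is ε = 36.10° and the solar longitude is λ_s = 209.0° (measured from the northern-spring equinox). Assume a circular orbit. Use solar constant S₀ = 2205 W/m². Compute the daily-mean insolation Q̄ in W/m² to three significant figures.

Q̄ ≈ 694 W/m²

Solar declination: sin δ = sin ε · sin λ_s = sin 36.10° × sin 209.0° = -0.28565, so δ = -16.598°.
cos H₀ = −tan(-4.2°) tan(-16.598°) = -0.0219, H₀ = 1.5927 rad.
Bracket: H₀ sin φ sin δ + cos φ cos δ sin H₀ = 1.5927×-0.07324×-0.28565 + 0.99731×0.95833×0.99976 = 0.033321 + 0.955523 = 0.988844.
Q̄ = (S₀/π) × [bracket] = (2205/π) × 0.988844 = 694.0 W/m².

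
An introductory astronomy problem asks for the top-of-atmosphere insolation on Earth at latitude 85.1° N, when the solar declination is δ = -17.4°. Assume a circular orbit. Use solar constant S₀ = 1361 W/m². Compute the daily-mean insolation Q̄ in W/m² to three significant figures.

cos H₀ = −tan(+85.1°) tan(-17.400°) = 3.6554 ≥ 1 ⇒ polar night, H₀ = 0 and Q̄ = 0.

Q̄ ≈ 0.00 W/m²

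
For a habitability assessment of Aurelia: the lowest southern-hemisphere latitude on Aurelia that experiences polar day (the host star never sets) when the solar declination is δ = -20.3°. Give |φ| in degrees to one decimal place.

Polar day requires cos H₀ = −tan φ tan δ ≤ −1, i.e. tan φ tan δ ≥ 1.
The boundary is |tan φ| · |tan δ| = 1, so |φ| = 90° − |δ| = 90° − 20.3° = 69.7° in the southern hemisphere.

|φ| = 69.7°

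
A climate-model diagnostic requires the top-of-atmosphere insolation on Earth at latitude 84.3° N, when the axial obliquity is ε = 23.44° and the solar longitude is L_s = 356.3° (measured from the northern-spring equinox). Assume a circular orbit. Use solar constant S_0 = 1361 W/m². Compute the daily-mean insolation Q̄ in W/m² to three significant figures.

Q̄ ≈ 27.1 W/m²

Solar declination: sin δ = sin ε · sin L_s = sin 23.44° × sin 356.3° = -0.02567, so δ = -1.471°.
cos h₀ = −tan(+84.3°) tan(-1.471°) = 0.2573, h₀ = 1.3106 rad.
Bracket: h₀ sin ϕ sin δ + cos ϕ cos δ sin h₀ = 1.3106×0.99506×-0.02567 + 0.09932×0.99967×0.96634 = -0.033477 + 0.095945 = 0.062468.
Q̄ = (S_0/π) × [bracket] = (1361/π) × 0.062468 = 27.06 W/m².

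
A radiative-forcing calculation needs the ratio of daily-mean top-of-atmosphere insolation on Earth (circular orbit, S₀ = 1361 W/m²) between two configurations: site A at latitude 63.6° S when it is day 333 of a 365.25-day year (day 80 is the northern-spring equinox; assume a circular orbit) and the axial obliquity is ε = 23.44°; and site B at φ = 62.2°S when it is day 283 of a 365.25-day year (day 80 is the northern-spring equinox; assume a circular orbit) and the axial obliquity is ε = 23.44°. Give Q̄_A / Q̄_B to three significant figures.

— Configuration A (φ=-63.6°):
Solar longitude: λ_s = 360° × (333 − 80)/365.25 = 249.363°.
sin δ = sin 23.44° × sin 249.363° = -0.37226, so δ = -21.855°.
cos H₀ = −tan(-63.6°) tan(-21.855°) = -0.8080, H₀ = 2.5115 rad.
Bracket: H₀ sin φ sin δ + cos φ cos δ sin H₀ = 2.5115×-0.89571×-0.37226 + 0.44464×0.92813×0.58919 = 0.837427 + 0.243149 = 1.080576.
Q̄ = (S₀/π) × [bracket] = (1361/π) × 1.080576 = 468.13 W/m².
— Configuration B (φ=-62.2°):
Solar longitude: λ_s = 360° × (283 − 80)/365.25 = 200.082°.
sin δ = sin 23.44° × sin 200.082° = -0.13659, so δ = -7.850°.
cos H₀ = −tan(-62.2°) tan(-7.850°) = -0.2615, H₀ = 1.8354 rad.
Bracket: H₀ sin φ sin δ + cos φ cos δ sin H₀ = 1.8354×-0.88458×-0.13659 + 0.46639×0.99063×0.96520 = 0.221762 + 0.445942 = 0.667704.
Q̄ = (S₀/π) × [bracket] = (1361/π) × 0.667704 = 289.26 W/m².
Ratio Q̄_A / Q̄_B = 468.13 / 289.26 = 1.618.

Q̄_A / Q̄_B ≈ 1.62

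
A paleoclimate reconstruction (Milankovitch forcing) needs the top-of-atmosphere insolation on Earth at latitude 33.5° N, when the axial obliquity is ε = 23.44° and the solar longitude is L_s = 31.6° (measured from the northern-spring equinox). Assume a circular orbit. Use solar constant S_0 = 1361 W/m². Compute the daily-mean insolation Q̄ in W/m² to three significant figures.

Solar declination: sin δ = sin ε · sin L_s = sin 23.44° × sin 31.6° = 0.20844, so δ = +12.031°.
cos h₀ = −tan(+33.5°) tan(+12.031°) = -0.1411, h₀ = 1.7123 rad.
Bracket: h₀ sin ϕ sin δ + cos ϕ cos δ sin h₀ = 1.7123×0.55194×0.20844 + 0.83389×0.97804×0.99000 = 0.196994 + 0.807422 = 1.004416.
Q̄ = (S_0/π) × [bracket] = (1361/π) × 1.004416 = 435.1 W/m².

Q̄ ≈ 435 W/m²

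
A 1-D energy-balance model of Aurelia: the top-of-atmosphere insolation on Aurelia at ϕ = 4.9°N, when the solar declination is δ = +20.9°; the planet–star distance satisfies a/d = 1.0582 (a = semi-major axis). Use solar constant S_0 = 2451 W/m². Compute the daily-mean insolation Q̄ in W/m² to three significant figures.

Q̄ ≈ 855 W/m²

cos h₀ = −tan(+4.9°) tan(+20.900°) = -0.0327, h₀ = 1.6035 rad.
Bracket: h₀ sin ϕ sin δ + cos ϕ cos δ sin h₀ = 1.6035×0.08542×0.35674 + 0.99635×0.93420×0.99946 = 0.048863 + 0.930288 = 0.979151.
Inverse-square distance factor (a/d)² = 1.0582² = 1.119787.
Q̄ = (S_0/π) × 1.119787 × [bracket] = (2451/π) × 1.119787 × 0.979151 = 855.4 W/m².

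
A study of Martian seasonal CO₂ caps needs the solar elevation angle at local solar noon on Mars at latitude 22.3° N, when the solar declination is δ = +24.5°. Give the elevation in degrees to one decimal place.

87.8°

At local noon the hour angle is zero, so the zenith angle equals |φ − δ| = |+22.3° − (+24.500°)| = 2.200°.
Elevation = 90° − 2.200° = 87.8°.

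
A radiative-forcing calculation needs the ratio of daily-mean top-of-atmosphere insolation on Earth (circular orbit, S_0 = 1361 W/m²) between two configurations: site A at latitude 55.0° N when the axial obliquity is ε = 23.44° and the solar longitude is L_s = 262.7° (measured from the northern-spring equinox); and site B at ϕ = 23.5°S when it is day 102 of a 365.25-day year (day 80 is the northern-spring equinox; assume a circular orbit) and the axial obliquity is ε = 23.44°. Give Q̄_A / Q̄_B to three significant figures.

Q̄_A / Q̄_B ≈ 0.149

— Configuration A (ϕ=+55.0°):
Solar declination: sin δ = sin ε · sin L_s = sin 23.44° × sin 262.7° = -0.39456, so δ = -23.239°.
cos h₀ = −tan(+55.0°) tan(-23.239°) = 0.6133, h₀ = 0.9106 rad.
Bracket: h₀ sin ϕ sin δ + cos ϕ cos δ sin h₀ = 0.9106×0.81915×-0.39456 + 0.57358×0.91887×0.78989 = -0.294309 + 0.416308 = 0.121999.
Q̄ = (S_0/π) × [bracket] = (1361/π) × 0.121999 = 52.852 W/m².
— Configuration B (ϕ=-23.5°):
Solar longitude: L_s = 360° × (102 − 80)/365.25 = 21.684°.
sin δ = sin 23.44° × sin 21.684° = 0.14698, so δ = +8.452°.
cos h₀ = −tan(-23.5°) tan(+8.452°) = 0.0646, h₀ = 1.5061 rad.
Bracket: h₀ sin ϕ sin δ + cos ϕ cos δ sin h₀ = 1.5061×-0.39875×0.14698 + 0.91706×0.98914×0.99791 = -0.088270 + 0.905205 = 0.816935.
Q̄ = (S_0/π) × [bracket] = (1361/π) × 0.816935 = 353.91 W/m².
Ratio Q̄_A / Q̄_B = 52.852 / 353.91 = 0.1493.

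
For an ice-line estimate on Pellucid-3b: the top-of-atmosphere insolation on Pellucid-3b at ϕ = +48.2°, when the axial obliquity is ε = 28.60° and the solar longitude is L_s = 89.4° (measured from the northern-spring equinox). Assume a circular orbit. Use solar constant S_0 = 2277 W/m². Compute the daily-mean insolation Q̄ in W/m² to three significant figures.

Solar declination: sin δ = sin ε · sin L_s = sin 28.60° × sin 89.4° = 0.47867, so δ = +28.598°.
cos h₀ = −tan(+48.2°) tan(+28.598°) = -0.6097, h₀ = 2.2265 rad.
Bracket: h₀ sin ϕ sin δ + cos ϕ cos δ sin h₀ = 2.2265×0.74548×0.47867 + 0.66653×0.87800×0.79259 = 0.794502 + 0.463834 = 1.258336.
Q̄ = (S_0/π) × [bracket] = (2277/π) × 1.258336 = 912.0 W/m².

Q̄ ≈ 912 W/m²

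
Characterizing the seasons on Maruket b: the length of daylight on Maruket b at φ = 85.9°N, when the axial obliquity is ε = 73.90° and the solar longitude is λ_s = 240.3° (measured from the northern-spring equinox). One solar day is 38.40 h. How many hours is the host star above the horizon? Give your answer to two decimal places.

0.00 h

Solar declination: sin δ = sin ε · sin λ_s = sin 73.90° × sin 240.3° = -0.83456, so δ = -56.570°.
cos H₀ = −tan φ · tan δ = 21.1336 ≥ 1, so the host star never rises (polar night) and H₀ = 0.
Daylight = 2H₀/(2π) × 38.40 h = (0.0000/π) × 38.40 = 0.00 h.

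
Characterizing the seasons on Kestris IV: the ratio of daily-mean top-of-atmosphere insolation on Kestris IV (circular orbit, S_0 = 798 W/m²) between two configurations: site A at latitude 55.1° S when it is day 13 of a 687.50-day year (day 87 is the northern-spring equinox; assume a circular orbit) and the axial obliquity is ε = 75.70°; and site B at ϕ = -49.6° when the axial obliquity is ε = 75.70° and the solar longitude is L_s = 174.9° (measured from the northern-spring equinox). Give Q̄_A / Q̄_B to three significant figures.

— Configuration A (ϕ=-55.1°):
Solar longitude: L_s = 360° × (13 − 87)/687.50 = -38.749°, i.e. -38.749° + 360° = 321.251°.
sin δ = sin 75.70° × sin 321.251° = -0.60652, so δ = -37.338°.
cos h₀ = −tan(-55.1°) tan(-37.338°) = -1.0935 ≤ −1 ⇒ polar day, h₀ = π.
Bracket: h₀ sin ϕ sin δ + cos ϕ cos δ sin h₀ = 3.1416×-0.82015×-0.60652 + 0.57215×0.79507×0.00000 = 1.562749 + 0.000000 = 1.562749.
Q̄ = (S_0/π) × [bracket] = (798/π) × 1.562749 = 396.96 W/m².
— Configuration B (ϕ=-49.6°):
Solar declination: sin δ = sin ε · sin L_s = sin 75.70° × sin 174.9° = 0.08614, so δ = +4.942°.
cos h₀ = −tan(-49.6°) tan(+4.942°) = 0.1016, h₀ = 1.4690 rad.
Bracket: h₀ sin ϕ sin δ + cos ϕ cos δ sin h₀ = 1.4690×-0.76154×0.08614 + 0.64812×0.99628×0.99483 = -0.096365 + 0.642371 = 0.546006.
Q̄ = (S_0/π) × [bracket] = (798/π) × 0.546006 = 138.69 W/m².
Ratio Q̄_A / Q̄_B = 396.96 / 138.69 = 2.862.

Q̄_A / Q̄_B ≈ 2.86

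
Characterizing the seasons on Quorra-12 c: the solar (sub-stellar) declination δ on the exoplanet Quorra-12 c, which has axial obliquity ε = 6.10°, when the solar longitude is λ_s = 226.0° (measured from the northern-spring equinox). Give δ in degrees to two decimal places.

δ = -4.38°

sin δ = sin ε · sin λ_s = sin 6.10° × sin 226.0° = -0.076440.
δ = arcsin(-0.076440) = -4.38°.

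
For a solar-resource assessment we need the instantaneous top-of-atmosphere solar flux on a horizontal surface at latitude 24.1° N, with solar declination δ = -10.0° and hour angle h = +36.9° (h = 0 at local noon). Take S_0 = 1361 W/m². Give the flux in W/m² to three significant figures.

882 W/m²

cos θ_z = sin ϕ sin δ + cos ϕ cos δ cos h = -0.070906 + 0.718889 = 0.647983.
Flux = S_0 · cos θ_z = 1361 × 0.647983 = 881.9 W/m².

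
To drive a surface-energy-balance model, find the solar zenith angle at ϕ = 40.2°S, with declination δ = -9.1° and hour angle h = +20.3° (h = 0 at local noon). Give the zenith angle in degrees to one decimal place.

cos θ_z = sin ϕ sin δ + cos ϕ cos δ cos h = 0.102084 + 0.707340 = 0.809424.
θ_z = arccos(0.809424) = 36.0°.

θ_z = 36.0°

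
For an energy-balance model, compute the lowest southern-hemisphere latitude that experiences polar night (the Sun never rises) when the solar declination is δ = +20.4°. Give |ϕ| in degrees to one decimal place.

Polar night requires cos h₀ = −tan ϕ tan δ ≥ 1, i.e. tan ϕ tan δ ≤ −1.
The boundary is |tan ϕ| · |tan δ| = 1, so |ϕ| = 90° − |δ| = 90° − 20.4° = 69.6° in the southern hemisphere.

|ϕ| = 69.6°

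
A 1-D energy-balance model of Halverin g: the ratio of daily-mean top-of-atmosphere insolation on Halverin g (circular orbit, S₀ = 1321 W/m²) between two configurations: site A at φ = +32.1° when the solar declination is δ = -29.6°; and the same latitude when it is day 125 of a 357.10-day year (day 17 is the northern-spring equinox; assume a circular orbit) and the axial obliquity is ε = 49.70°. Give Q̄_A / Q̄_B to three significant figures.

Q̄_A / Q̄_B ≈ 0.282

— Configuration A (φ=+32.1°):
cos H₀ = −tan(+32.1°) tan(-29.600°) = 0.3564, H₀ = 1.2064 rad.
Bracket: H₀ sin φ sin δ + cos φ cos δ sin H₀ = 1.2064×0.53140×-0.49394 + 0.84712×0.86949×0.93435 = -0.316656 + 0.688207 = 0.371551.
Q̄ = (S₀/π) × [bracket] = (1321/π) × 0.371551 = 156.23 W/m².
— Configuration B (φ=+32.1°):
Solar longitude: λ_s = 360° × (125 − 17)/357.10 = 108.877°.
sin δ = sin 49.70° × sin 108.877° = 0.72165, so δ = +46.191°.
cos H₀ = −tan(+32.1°) tan(+46.191°) = -0.6539, H₀ = 2.2836 rad.
Bracket: H₀ sin φ sin δ + cos φ cos δ sin H₀ = 2.2836×0.53140×0.72165 + 0.84712×0.69226×0.75656 = 0.875726 + 0.443667 = 1.319393.
Q̄ = (S₀/π) × [bracket] = (1321/π) × 1.319393 = 554.79 W/m².
Ratio Q̄_A / Q̄_B = 156.23 / 554.79 = 0.2816.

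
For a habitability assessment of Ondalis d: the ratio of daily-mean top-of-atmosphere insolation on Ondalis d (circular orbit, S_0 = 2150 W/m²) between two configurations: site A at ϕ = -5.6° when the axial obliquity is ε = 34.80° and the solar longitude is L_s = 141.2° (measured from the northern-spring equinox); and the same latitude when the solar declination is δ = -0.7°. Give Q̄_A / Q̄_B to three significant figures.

Q̄_A / Q̄_B ≈ 0.878

— Configuration A (ϕ=-5.6°):
Solar declination: sin δ = sin ε · sin L_s = sin 34.80° × sin 141.2° = 0.35761, so δ = +20.954°.
cos h₀ = −tan(-5.6°) tan(+20.954°) = 0.0375, h₀ = 1.5332 rad.
Bracket: h₀ sin ϕ sin δ + cos ϕ cos δ sin h₀ = 1.5332×-0.09758×0.35761 + 0.99523×0.93387×0.99929 = -0.053502 + 0.928756 = 0.875254.
Q̄ = (S_0/π) × [bracket] = (2150/π) × 0.875254 = 598.99 W/m².
— Configuration B (ϕ=-5.6°):
cos h₀ = −tan(-5.6°) tan(-0.700°) = -0.0012, h₀ = 1.5720 rad.
Bracket: h₀ sin ϕ sin δ + cos ϕ cos δ sin h₀ = 1.5720×-0.09758×-0.01222 + 0.99523×0.99993×1.00000 = 0.001874 + 0.995160 = 0.997034.
Q̄ = (S_0/π) × [bracket] = (2150/π) × 0.997034 = 682.34 W/m².
Ratio Q̄_A / Q̄_B = 598.99 / 682.34 = 0.8778.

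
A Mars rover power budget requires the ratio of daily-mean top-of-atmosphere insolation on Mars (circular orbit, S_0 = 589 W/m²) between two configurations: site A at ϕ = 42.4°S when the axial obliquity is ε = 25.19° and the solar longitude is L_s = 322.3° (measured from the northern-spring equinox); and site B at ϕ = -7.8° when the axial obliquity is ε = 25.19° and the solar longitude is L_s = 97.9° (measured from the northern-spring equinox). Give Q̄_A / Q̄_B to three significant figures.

Q̄_A / Q̄_B ≈ 1.25

— Configuration A (ϕ=-42.4°):
Solar declination: sin δ = sin ε · sin L_s = sin 25.19° × sin 322.3° = -0.26028, so δ = -15.087°.
cos h₀ = −tan(-42.4°) tan(-15.087°) = -0.2462, h₀ = 1.8195 rad.
Bracket: h₀ sin ϕ sin δ + cos ϕ cos δ sin h₀ = 1.8195×-0.67430×-0.26028 + 0.73846×0.96553×0.96923 = 0.319335 + 0.691066 = 1.010401.
Q̄ = (S_0/π) × [bracket] = (589/π) × 1.010401 = 189.43 W/m².
— Configuration B (ϕ=-7.8°):
Solar declination: sin δ = sin ε · sin L_s = sin 25.19° × sin 97.9° = 0.42158, so δ = +24.935°.
cos h₀ = −tan(-7.8°) tan(+24.935°) = 0.0637, h₀ = 1.5071 rad.
Bracket: h₀ sin ϕ sin δ + cos ϕ cos δ sin h₀ = 1.5071×-0.13572×0.42158 + 0.99075×0.90679×0.99797 = -0.086231 + 0.896578 = 0.810347.
Q̄ = (S_0/π) × [bracket] = (589/π) × 0.810347 = 151.93 W/m².
Ratio Q̄_A / Q̄_B = 189.43 / 151.93 = 1.247.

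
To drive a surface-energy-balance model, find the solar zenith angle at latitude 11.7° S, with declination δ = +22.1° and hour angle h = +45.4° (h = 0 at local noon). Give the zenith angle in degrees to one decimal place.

cos θ_z = sin ϕ sin δ + cos ϕ cos δ cos h = -0.076294 + 0.637048 = 0.560754.
θ_z = arccos(0.560754) = 55.9°.

θ_z = 55.9°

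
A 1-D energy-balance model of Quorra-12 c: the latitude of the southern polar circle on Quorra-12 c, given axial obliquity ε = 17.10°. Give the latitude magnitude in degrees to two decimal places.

72.90°

The polar circle is the lowest latitude that experiences at least one full rotation of continuous darkness at the northern-summer solstice; it lies at |φ| = 90° − ε = 90° − 17.10° = 72.90°.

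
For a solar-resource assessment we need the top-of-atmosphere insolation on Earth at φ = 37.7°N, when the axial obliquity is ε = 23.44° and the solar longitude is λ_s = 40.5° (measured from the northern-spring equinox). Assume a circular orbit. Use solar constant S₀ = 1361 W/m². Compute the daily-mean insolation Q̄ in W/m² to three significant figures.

Solar declination: sin δ = sin ε · sin λ_s = sin 23.44° × sin 40.5° = 0.25834, so δ = +14.972°.
cos H₀ = −tan(+37.7°) tan(+14.972°) = -0.2067, H₀ = 1.7790 rad.
Bracket: H₀ sin φ sin δ + cos φ cos δ sin H₀ = 1.7790×0.61153×0.25834 + 0.79122×0.96605×0.97841 = 0.281051 + 0.747856 = 1.028907.
Q̄ = (S₀/π) × [bracket] = (1361/π) × 1.028907 = 445.7 W/m².

Q̄ ≈ 446 W/m²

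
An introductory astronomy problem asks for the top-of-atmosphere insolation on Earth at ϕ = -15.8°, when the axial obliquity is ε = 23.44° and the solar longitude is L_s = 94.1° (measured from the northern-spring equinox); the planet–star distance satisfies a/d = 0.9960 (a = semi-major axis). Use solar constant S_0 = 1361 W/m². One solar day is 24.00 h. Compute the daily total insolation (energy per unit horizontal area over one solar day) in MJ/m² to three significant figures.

Solar declination: sin δ = sin ε · sin L_s = sin 23.44° × sin 94.1° = 0.39677, so δ = +23.376°.
cos h₀ = −tan(-15.8°) tan(+23.376°) = 0.1223, h₀ = 1.4482 rad.
Bracket: h₀ sin ϕ sin δ + cos ϕ cos δ sin h₀ = 1.4482×-0.27228×0.39677 + 0.96222×0.91792×0.99249 = -0.156453 + 0.876608 = 0.720155.
Inverse-square distance factor (a/d)² = 0.9960² = 0.992016.
Q̄ = (S_0/π) × 0.992016 × [bracket] = (1361/π) × 0.992016 × 0.720155 = 309.49 W/m².
Daily total = Q̄ × 24.00 h × 3600 s/h = 309.49 × 24.00 × 3600 / 10⁶ = 26.74 MJ/m².

26.7 MJ/m²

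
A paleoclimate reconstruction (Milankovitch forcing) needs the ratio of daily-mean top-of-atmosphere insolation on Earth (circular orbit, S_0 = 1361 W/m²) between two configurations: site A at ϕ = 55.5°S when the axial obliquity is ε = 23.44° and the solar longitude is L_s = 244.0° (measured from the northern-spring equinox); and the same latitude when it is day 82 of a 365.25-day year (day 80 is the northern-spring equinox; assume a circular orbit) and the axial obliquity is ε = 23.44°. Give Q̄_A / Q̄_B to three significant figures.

— Configuration A (ϕ=-55.5°):
Solar declination: sin δ = sin ε · sin L_s = sin 23.44° × sin 244.0° = -0.35753, so δ = -20.949°.
cos h₀ = −tan(-55.5°) tan(-20.949°) = -0.5570, h₀ = 2.1616 rad.
Bracket: h₀ sin ϕ sin δ + cos ϕ cos δ sin h₀ = 2.1616×-0.82413×-0.35753 + 0.56641×0.93390×0.83049 = 0.636918 + 0.439305 = 1.076223.
Q̄ = (S_0/π) × [bracket] = (1361/π) × 1.076223 = 466.24 W/m².
— Configuration B (ϕ=-55.5°):
Solar longitude: L_s = 360° × (82 − 80)/365.25 = 1.971°.
sin δ = sin 23.44° × sin 1.971° = 0.01368, so δ = +0.784°.
cos h₀ = −tan(-55.5°) tan(+0.784°) = 0.0199, h₀ = 1.5509 rad.
Bracket: h₀ sin ϕ sin δ + cos ϕ cos δ sin h₀ = 1.5509×-0.82413×0.01368 + 0.56641×0.99991×0.99980 = -0.017485 + 0.566246 = 0.548761.
Q̄ = (S_0/π) × [bracket] = (1361/π) × 0.548761 = 237.73 W/m².
Ratio Q̄_A / Q̄_B = 466.24 / 237.73 = 1.961.

Q̄_A / Q̄_B ≈ 1.96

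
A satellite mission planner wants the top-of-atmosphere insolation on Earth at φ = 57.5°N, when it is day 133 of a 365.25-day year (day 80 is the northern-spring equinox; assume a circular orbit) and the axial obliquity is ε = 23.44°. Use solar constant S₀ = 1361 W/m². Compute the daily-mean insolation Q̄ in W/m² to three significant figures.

Q̄ ≈ 432 W/m²

Solar longitude: λ_s = 360° × (133 − 80)/365.25 = 52.238°.
sin δ = sin 23.44° × sin 52.238° = 0.31448, so δ = +18.329°.
cos H₀ = −tan(+57.5°) tan(+18.329°) = -0.5200, H₀ = 2.1177 rad.
Bracket: H₀ sin φ sin δ + cos φ cos δ sin H₀ = 2.1177×0.84339×0.31448 + 0.53730×0.94927×0.85416 = 0.561676 + 0.435658 = 0.997334.
Q̄ = (S₀/π) × [bracket] = (1361/π) × 0.997334 = 432.1 W/m².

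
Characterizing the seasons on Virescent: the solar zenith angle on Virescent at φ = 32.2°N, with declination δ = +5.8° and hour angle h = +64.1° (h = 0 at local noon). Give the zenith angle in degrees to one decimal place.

cos θ_z = sin φ sin δ + cos φ cos δ cos h = 0.053851 + 0.367727 = 0.421578.
θ_z = arccos(0.421578) = 65.1°.

θ_z = 65.1°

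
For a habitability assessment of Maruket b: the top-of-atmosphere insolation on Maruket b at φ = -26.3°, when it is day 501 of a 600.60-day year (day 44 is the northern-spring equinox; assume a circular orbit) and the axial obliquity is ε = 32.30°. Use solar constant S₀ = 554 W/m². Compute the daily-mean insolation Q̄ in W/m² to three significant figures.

Q̄ ≈ 206 W/m²

Solar longitude: λ_s = 360° × (501 − 44)/600.60 = 273.926°.
sin δ = sin 32.30° × sin 273.926° = -0.53310, so δ = -32.215°.
cos H₀ = −tan(-26.3°) tan(-32.215°) = -0.3114, H₀ = 1.8875 rad.
Bracket: H₀ sin φ sin δ + cos φ cos δ sin H₀ = 1.8875×-0.44307×-0.53310 + 0.89649×0.84605×0.95027 = 0.445829 + 0.720756 = 1.166585.
Q̄ = (S₀/π) × [bracket] = (554/π) × 1.166585 = 205.7 W/m².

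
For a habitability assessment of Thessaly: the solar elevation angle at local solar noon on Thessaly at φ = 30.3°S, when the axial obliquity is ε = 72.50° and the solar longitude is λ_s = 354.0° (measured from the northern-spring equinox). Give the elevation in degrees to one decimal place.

65.4°

Solar declination: sin δ = sin ε · sin λ_s = sin 72.50° × sin 354.0° = -0.09969, so δ = -5.721°.
At local noon the hour angle is zero, so the zenith angle equals |φ − δ| = |-30.3° − (-5.721°)| = 24.579°.
Elevation = 90° − 24.579° = 65.4°.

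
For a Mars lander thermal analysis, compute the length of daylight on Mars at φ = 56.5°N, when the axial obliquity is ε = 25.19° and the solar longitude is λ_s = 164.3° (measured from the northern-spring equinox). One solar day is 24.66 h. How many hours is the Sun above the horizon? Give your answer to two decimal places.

13.71 h

Solar declination: sin δ = sin ε · sin λ_s = sin 25.19° × sin 164.3° = 0.11517, so δ = +6.614°.
cos H₀ = −tan φ · tan δ = −tan(+56.5°) × tan(+6.614°) = -0.1752, so H₀ = 1.7469 rad = 100.09°.
Daylight = 2H₀/(2π) × 24.66 h = (1.7469/π) × 24.66 = 13.71 h.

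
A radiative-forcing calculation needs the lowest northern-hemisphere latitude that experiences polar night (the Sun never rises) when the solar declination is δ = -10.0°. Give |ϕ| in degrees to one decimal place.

Polar night requires cos h₀ = −tan ϕ tan δ ≥ 1, i.e. tan ϕ tan δ ≤ −1.
The boundary is |tan ϕ| · |tan δ| = 1, so |ϕ| = 90° − |δ| = 90° − 10.0° = 80.0° in the northern hemisphere.

|ϕ| = 80.0°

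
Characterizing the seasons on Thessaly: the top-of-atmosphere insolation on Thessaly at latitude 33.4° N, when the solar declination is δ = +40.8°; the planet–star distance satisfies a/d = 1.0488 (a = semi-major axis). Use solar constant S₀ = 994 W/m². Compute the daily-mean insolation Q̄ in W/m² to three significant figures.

cos H₀ = −tan(+33.4°) tan(+40.800°) = -0.5692, H₀ = 2.1763 rad.
Bracket: H₀ sin φ sin δ + cos φ cos δ sin H₀ = 2.1763×0.55048×0.65342 + 0.83485×0.75700×0.82223 = 0.782803 + 0.519634 = 1.302437.
Inverse-square distance factor (a/d)² = 1.0488² = 1.099981.
Q̄ = (S₀/π) × 1.099981 × [bracket] = (994/π) × 1.099981 × 1.302437 = 453.3 W/m².

Q̄ ≈ 453 W/m²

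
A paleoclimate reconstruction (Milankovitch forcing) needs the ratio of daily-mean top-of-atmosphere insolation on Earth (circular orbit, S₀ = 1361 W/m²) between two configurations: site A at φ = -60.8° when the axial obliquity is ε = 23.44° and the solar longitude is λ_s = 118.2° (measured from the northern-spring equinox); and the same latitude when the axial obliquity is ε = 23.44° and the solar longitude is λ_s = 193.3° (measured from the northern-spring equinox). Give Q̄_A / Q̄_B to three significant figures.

— Configuration A (φ=-60.8°):
Solar declination: sin δ = sin ε · sin λ_s = sin 23.44° × sin 118.2° = 0.35057, so δ = +20.522°.
cos H₀ = −tan(-60.8°) tan(+20.522°) = 0.6698, H₀ = 0.8369 rad.
Bracket: H₀ sin φ sin δ + cos φ cos δ sin H₀ = 0.8369×-0.87292×0.35057 + 0.48786×0.93654×0.74256 = -0.256108 + 0.339276 = 0.083168.
Q̄ = (S₀/π) × [bracket] = (1361/π) × 0.083168 = 36.030 W/m².
— Configuration B (φ=-60.8°):
Solar declination: sin δ = sin ε · sin λ_s = sin 23.44° × sin 193.3° = -0.09151, so δ = -5.251°.
cos H₀ = −tan(-60.8°) tan(-5.251°) = -0.1644, H₀ = 1.7360 rad.
Bracket: H₀ sin φ sin δ + cos φ cos δ sin H₀ = 1.7360×-0.87292×-0.09151 + 0.48786×0.99580×0.98639 = 0.138673 + 0.479199 = 0.617872.
Q̄ = (S₀/π) × [bracket] = (1361/π) × 0.617872 = 267.67 W/m².
Ratio Q̄_A / Q̄_B = 36.030 / 267.67 = 0.1346.

Q̄_A / Q̄_B ≈ 0.135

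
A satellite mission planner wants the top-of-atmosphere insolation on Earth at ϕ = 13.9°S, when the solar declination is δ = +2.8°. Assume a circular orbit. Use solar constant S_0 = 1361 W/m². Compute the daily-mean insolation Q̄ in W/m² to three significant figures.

cos h₀ = −tan(-13.9°) tan(+2.800°) = 0.0121, h₀ = 1.5587 rad.
Bracket: h₀ sin ϕ sin δ + cos ϕ cos δ sin h₀ = 1.5587×-0.24023×0.04885 + 0.97072×0.99881×0.99993 = -0.018292 + 0.969497 = 0.951205.
Q̄ = (S_0/π) × [bracket] = (1361/π) × 0.951205 = 412.1 W/m².

Q̄ ≈ 412 W/m²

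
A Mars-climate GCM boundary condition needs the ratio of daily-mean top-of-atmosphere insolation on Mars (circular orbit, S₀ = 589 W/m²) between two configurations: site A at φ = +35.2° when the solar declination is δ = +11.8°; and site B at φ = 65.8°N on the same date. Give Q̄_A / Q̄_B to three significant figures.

— Configuration A (φ=+35.2°):
cos H₀ = −tan(+35.2°) tan(+11.800°) = -0.1474, H₀ = 1.7187 rad.
Bracket: H₀ sin φ sin δ + cos φ cos δ sin H₀ = 1.7187×0.57643×0.20450 + 0.81714×0.97887×0.98908 = 0.202600 + 0.791139 = 0.993739.
Q̄ = (S₀/π) × [bracket] = (589/π) × 0.993739 = 186.31 W/m².
— Configuration B (φ=+65.8°):
cos H₀ = −tan(+65.8°) tan(+11.800°) = -0.4648, H₀ = 2.0543 rad.
Bracket: H₀ sin φ sin δ + cos φ cos δ sin H₀ = 2.0543×0.91212×0.20450 + 0.40992×0.97887×0.88539 = 0.383186 + 0.355270 = 0.738456.
Q̄ = (S₀/π) × [bracket] = (589/π) × 0.738456 = 138.45 W/m².
Ratio Q̄_A / Q̄_B = 186.31 / 138.45 = 1.346.

Q̄_A / Q̄_B ≈ 1.35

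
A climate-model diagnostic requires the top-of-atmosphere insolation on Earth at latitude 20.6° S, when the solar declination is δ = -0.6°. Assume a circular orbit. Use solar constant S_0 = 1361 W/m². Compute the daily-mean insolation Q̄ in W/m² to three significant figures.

Q̄ ≈ 408 W/m²

cos h₀ = −tan(-20.6°) tan(-0.600°) = -0.0039, h₀ = 1.5747 rad.
Bracket: h₀ sin ϕ sin δ + cos ϕ cos δ sin h₀ = 1.5747×-0.35184×-0.01047 + 0.93606×0.99995×0.99999 = 0.005801 + 0.936004 = 0.941805.
Q̄ = (S_0/π) × [bracket] = (1361/π) × 0.941805 = 408.0 W/m².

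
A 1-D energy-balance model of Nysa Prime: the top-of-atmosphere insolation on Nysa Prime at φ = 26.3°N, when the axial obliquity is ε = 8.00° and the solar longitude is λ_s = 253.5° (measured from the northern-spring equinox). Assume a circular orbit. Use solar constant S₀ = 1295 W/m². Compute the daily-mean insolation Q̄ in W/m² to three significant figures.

Solar declination: sin δ = sin ε · sin λ_s = sin 8.00° × sin 253.5° = -0.13344, so δ = -7.669°.
cos H₀ = −tan(+26.3°) tan(-7.669°) = 0.0665, H₀ = 1.5042 rad.
Bracket: H₀ sin φ sin δ + cos φ cos δ sin H₀ = 1.5042×0.44307×-0.13344 + 0.89649×0.99106×0.99778 = -0.088933 + 0.886503 = 0.797570.
Q̄ = (S₀/π) × [bracket] = (1295/π) × 0.797570 = 328.8 W/m².

Q̄ ≈ 329 W/m²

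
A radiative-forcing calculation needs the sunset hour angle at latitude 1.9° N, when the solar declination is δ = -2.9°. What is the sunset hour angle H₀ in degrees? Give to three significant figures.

cos H₀ = −tan φ · tan δ = −tan(+1.9°) × tan(-2.900°) = 0.0017, so H₀ = 1.5691 rad = 89.90°.

H₀ = 89.9°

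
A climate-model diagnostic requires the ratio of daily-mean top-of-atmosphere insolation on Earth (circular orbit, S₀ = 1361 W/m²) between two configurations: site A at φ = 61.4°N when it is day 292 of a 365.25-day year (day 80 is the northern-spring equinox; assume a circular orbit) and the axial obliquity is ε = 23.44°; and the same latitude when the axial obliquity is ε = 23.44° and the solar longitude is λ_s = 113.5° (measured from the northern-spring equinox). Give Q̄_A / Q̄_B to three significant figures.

— Configuration A (φ=+61.4°):
Solar longitude: λ_s = 360° × (292 − 80)/365.25 = 208.953°.
sin δ = sin 23.44° × sin 208.953° = -0.19256, so δ = -11.103°.
cos H₀ = −tan(+61.4°) tan(-11.103°) = 0.3599, H₀ = 1.2026 rad.
Bracket: H₀ sin φ sin δ + cos φ cos δ sin H₀ = 1.2026×0.87798×-0.19256 + 0.47869×0.98128×0.93298 = -0.203316 + 0.438248 = 0.234932.
Q̄ = (S₀/π) × [bracket] = (1361/π) × 0.234932 = 101.78 W/m².
— Configuration B (φ=+61.4°):
Solar declination: sin δ = sin ε · sin λ_s = sin 23.44° × sin 113.5° = 0.36480, so δ = +21.395°.
cos H₀ = −tan(+61.4°) tan(+21.395°) = -0.7186, H₀ = 2.3726 rad.
Bracket: H₀ sin φ sin δ + cos φ cos δ sin H₀ = 2.3726×0.87798×0.36480 + 0.47869×0.93109×0.69542 = 0.759913 + 0.309951 = 1.069864.
Q̄ = (S₀/π) × [bracket] = (1361/π) × 1.069864 = 463.49 W/m².
Ratio Q̄_A / Q̄_B = 101.78 / 463.49 = 0.2196.

Q̄_A / Q̄_B ≈ 0.220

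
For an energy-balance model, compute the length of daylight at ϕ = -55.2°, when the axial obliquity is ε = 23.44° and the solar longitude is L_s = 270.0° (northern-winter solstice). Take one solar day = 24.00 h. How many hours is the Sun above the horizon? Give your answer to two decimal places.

Solar declination: sin δ = sin ε · sin L_s = sin 23.44° × sin 270.0° = -0.39779, so δ = -23.440°.
cos h₀ = −tan ϕ · tan δ = −tan(-55.2°) × tan(-23.440°) = -0.6238, so h₀ = 2.2444 rad = 128.60°.
Daylight = 2h₀/(2π) × 24.00 h = (2.2444/π) × 24.00 = 17.15 h.

17.15 h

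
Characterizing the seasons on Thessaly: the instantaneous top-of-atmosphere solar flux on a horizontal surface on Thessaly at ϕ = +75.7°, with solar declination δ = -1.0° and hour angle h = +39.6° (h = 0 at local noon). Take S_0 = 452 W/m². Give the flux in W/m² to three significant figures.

78.4 W/m²

cos θ_z = sin ϕ sin δ + cos ϕ cos δ cos h = -0.016912 + 0.190287 = 0.173375.
Flux = S_0 · cos θ_z = 452 × 0.173375 = 78.37 W/m².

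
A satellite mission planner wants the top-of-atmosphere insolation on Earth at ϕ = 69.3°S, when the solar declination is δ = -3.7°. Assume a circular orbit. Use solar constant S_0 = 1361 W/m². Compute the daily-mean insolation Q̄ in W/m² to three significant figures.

cos h₀ = −tan(-69.3°) tan(-3.700°) = -0.1711, h₀ = 1.7428 rad.
Bracket: h₀ sin ϕ sin δ + cos ϕ cos δ sin h₀ = 1.7428×-0.93544×-0.06453 + 0.35347×0.99792×0.98525 = 0.105202 + 0.347532 = 0.452734.
Q̄ = (S_0/π) × [bracket] = (1361/π) × 0.452734 = 196.1 W/m².

Q̄ ≈ 196 W/m²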